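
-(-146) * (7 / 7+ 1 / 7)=1168 / 7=166.86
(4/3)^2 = 16/9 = 1.78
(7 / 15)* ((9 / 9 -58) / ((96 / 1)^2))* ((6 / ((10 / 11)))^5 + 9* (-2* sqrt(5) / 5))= -578334141 / 16000000 + 133* sqrt(5) / 12800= -36.12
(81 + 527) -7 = 601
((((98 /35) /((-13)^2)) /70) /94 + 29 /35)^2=5306006289529 /7728678002500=0.69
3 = 3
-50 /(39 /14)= -700 /39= -17.95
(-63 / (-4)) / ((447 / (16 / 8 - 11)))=-189 / 596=-0.32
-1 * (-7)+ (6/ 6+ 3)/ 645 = 4519/ 645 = 7.01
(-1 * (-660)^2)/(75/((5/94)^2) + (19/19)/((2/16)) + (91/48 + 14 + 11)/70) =-1463616000/89095051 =-16.43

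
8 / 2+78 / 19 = 154 / 19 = 8.11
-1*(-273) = 273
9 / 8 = 1.12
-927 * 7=-6489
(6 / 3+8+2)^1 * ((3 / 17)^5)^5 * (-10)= -101674633133160 / 5770627412348402378939569991057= -0.00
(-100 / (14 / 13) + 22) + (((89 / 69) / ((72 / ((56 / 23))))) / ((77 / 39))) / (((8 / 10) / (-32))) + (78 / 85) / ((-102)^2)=-1292116232293 / 18010910610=-71.74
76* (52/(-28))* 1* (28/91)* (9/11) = -35.53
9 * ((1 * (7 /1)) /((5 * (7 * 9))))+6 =31 /5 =6.20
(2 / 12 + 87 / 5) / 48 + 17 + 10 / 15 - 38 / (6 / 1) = 16847 / 1440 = 11.70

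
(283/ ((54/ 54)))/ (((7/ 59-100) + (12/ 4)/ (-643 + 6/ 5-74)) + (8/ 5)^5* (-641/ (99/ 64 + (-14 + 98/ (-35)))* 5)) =12153397750125/ 90329872774684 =0.13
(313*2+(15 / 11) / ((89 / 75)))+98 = 709921 / 979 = 725.15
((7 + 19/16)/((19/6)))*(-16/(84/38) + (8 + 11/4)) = 38645/4256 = 9.08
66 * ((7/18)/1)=77/3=25.67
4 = 4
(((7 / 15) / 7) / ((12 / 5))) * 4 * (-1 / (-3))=1 / 27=0.04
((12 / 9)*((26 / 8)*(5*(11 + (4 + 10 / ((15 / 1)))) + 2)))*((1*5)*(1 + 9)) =156650 / 9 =17405.56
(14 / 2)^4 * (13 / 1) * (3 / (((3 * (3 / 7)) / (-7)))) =-1529437 / 3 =-509812.33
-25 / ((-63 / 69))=575 / 21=27.38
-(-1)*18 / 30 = 3 / 5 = 0.60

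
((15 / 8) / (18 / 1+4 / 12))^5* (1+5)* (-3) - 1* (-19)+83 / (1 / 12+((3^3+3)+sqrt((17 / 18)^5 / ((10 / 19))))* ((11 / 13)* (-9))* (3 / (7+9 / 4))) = 9137895624* sqrt(1615) / 8199397347073+386767235216405675214095 / 21635418392878345797632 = 17.92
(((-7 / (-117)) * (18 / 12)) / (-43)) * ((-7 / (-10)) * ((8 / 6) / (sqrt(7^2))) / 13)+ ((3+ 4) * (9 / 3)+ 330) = 114782258 / 327015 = 351.00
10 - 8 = 2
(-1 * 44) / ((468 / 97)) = -1067 / 117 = -9.12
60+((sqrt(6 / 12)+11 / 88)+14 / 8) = sqrt(2) / 2+495 / 8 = 62.58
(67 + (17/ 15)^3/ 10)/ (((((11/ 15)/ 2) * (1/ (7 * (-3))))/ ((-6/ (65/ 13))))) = 31726282/ 6875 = 4614.73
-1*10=-10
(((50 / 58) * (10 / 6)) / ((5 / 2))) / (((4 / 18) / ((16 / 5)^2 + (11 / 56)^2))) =2417523 / 90944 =26.58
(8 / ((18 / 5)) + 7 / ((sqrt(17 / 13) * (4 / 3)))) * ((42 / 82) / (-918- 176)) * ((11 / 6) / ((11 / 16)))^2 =-392 * sqrt(221) / 381259- 4480 / 605529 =-0.02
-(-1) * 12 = 12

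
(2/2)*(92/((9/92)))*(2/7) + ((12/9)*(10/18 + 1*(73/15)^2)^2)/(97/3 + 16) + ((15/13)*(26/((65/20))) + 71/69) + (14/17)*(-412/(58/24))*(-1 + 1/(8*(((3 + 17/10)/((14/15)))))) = 589346113894897/1363975396875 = 432.08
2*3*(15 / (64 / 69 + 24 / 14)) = 21735 / 638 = 34.07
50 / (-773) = -50 / 773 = -0.06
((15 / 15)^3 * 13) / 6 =13 / 6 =2.17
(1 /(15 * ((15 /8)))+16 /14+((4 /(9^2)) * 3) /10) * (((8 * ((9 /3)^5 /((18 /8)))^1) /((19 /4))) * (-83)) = -59898112 /3325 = -18014.47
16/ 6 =8/ 3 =2.67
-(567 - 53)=-514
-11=-11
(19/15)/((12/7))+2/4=223/180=1.24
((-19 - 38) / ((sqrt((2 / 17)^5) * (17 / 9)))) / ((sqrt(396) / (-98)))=142443 * sqrt(374) / 88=31303.60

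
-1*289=-289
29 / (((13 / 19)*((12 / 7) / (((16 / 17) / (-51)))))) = -15428 / 33813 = -0.46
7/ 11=0.64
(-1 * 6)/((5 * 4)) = -3/10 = -0.30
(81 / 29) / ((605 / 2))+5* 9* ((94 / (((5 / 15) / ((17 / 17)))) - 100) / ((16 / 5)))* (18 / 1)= 46068.76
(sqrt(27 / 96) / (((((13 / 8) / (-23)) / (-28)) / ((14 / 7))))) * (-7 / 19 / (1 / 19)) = -27048 * sqrt(2) / 13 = -2942.43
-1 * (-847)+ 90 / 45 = 849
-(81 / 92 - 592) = 54383 / 92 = 591.12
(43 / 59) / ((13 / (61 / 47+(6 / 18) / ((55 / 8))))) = 448963 / 5948085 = 0.08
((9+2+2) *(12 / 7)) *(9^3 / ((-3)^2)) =12636 / 7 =1805.14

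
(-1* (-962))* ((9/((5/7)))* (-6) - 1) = -368446/5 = -73689.20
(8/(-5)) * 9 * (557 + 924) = -106632/5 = -21326.40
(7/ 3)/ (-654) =-7/ 1962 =-0.00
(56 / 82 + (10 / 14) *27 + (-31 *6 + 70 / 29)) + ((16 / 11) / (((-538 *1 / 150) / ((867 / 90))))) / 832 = -419083526439 / 2561286728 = -163.62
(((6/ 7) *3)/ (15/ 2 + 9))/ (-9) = -4/ 231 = -0.02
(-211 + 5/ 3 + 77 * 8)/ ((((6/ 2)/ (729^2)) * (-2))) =-36019890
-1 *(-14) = 14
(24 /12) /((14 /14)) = 2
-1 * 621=-621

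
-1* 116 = -116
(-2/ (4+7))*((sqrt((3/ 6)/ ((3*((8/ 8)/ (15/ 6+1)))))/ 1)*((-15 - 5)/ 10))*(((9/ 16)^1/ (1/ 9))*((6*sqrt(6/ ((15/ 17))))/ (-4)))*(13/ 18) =-117*sqrt(3570)/ 1760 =-3.97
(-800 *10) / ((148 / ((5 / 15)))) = -2000 / 111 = -18.02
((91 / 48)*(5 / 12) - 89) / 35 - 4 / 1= -131449 / 20160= -6.52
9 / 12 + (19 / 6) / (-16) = 53 / 96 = 0.55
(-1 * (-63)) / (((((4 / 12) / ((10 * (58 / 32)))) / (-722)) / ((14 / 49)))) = -706657.50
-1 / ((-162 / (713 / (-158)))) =-713 / 25596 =-0.03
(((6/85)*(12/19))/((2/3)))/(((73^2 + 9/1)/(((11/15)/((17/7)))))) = 1386/366386975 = 0.00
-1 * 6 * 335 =-2010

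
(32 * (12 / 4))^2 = 9216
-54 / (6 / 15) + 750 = 615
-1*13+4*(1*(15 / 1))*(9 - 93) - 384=-5437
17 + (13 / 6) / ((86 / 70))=4841 / 258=18.76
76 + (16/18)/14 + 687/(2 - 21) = 47767/1197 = 39.91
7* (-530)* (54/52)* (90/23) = -4507650/299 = -15075.75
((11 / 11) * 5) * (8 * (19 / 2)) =380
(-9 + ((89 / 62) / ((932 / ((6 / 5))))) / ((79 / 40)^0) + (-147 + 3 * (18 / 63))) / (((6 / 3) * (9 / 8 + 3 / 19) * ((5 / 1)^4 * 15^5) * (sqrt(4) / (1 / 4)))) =-36799409 / 2310795703125000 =-0.00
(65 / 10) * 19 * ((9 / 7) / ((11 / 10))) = 144.35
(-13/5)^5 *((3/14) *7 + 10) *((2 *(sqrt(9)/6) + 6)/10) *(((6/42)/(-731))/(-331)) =-8539739/15122562500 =-0.00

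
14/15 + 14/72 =203/180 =1.13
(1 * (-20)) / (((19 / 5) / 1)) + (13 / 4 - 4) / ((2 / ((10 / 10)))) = -857 / 152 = -5.64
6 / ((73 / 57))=342 / 73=4.68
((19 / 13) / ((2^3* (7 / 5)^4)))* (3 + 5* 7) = 225625 / 124852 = 1.81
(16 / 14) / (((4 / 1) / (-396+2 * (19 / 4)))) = -773 / 7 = -110.43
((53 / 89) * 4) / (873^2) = 212 / 67829481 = 0.00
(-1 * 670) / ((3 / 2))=-1340 / 3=-446.67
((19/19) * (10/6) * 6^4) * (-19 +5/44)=-448740/11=-40794.55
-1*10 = -10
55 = 55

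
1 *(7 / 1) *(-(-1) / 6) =7 / 6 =1.17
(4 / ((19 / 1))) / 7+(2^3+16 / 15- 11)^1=-3797 / 1995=-1.90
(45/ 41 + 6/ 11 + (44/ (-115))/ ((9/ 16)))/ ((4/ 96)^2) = 28763584/ 51865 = 554.59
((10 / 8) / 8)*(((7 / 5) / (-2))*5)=-35 / 64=-0.55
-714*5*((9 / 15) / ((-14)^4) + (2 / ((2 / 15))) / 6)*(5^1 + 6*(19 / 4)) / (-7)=1640853651 / 38416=42712.77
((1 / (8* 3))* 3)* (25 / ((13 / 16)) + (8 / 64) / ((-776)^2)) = 3.85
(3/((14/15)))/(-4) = -45/56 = -0.80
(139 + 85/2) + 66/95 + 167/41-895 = -5521023/7790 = -708.73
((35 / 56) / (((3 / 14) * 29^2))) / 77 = 5 / 111012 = 0.00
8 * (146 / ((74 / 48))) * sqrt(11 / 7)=28032 * sqrt(77) / 259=949.73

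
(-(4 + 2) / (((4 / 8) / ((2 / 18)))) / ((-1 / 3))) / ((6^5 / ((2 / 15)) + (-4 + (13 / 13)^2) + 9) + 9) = 4 / 58335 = 0.00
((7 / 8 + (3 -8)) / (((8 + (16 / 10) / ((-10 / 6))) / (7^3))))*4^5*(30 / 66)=-1029000 / 11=-93545.45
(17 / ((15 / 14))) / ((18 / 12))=476 / 45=10.58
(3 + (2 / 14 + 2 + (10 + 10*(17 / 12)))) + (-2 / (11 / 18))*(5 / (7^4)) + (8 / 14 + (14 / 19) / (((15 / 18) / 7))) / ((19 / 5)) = 1778077811 / 57206226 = 31.08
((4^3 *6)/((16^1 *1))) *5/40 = 3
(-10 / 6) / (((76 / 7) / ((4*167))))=-5845 / 57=-102.54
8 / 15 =0.53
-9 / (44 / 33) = -27 / 4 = -6.75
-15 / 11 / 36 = -0.04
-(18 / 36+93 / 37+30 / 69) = -5869 / 1702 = -3.45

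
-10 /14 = -5 /7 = -0.71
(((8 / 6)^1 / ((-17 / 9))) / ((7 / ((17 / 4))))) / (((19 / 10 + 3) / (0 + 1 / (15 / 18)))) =-0.10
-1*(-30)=30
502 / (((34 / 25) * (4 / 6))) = 18825 / 34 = 553.68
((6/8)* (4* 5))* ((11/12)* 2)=55/2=27.50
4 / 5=0.80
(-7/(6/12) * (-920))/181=12880/181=71.16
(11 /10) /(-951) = -11 /9510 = -0.00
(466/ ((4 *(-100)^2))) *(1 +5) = 699/ 10000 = 0.07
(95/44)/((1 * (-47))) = -95/2068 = -0.05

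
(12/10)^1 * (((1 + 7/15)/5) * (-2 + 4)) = 88/125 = 0.70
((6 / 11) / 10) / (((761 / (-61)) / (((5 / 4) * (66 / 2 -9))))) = -1098 / 8371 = -0.13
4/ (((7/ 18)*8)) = 9/ 7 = 1.29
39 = 39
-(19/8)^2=-361/64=-5.64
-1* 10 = -10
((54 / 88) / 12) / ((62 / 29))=261 / 10912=0.02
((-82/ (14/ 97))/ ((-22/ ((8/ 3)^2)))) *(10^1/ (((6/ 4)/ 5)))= 12726400/ 2079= 6121.40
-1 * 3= -3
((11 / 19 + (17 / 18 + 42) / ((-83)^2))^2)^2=3613187028481254081635761 / 30812657974958525819813136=0.12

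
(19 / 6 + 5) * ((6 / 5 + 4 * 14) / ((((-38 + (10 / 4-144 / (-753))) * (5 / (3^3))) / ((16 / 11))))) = -46047456 / 443125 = -103.92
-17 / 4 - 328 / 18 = -809 / 36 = -22.47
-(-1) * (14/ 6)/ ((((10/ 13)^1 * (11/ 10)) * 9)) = 91/ 297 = 0.31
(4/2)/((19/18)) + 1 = 55/19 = 2.89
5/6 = 0.83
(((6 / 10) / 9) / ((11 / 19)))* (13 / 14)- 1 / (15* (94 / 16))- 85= -3072691 / 36190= -84.90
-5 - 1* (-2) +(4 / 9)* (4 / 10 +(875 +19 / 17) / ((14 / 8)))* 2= 2368879 / 5355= 442.37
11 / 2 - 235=-459 / 2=-229.50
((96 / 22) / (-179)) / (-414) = 8 / 135861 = 0.00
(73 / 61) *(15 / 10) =219 / 122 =1.80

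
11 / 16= 0.69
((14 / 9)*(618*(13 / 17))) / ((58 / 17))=18746 / 87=215.47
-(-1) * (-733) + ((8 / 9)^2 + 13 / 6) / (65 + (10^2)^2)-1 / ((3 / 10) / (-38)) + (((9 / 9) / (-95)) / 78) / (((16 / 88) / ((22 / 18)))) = -488390970953 / 805481820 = -606.33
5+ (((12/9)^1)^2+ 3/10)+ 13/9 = 8.52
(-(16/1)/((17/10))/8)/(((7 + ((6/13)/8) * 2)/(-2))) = 208/629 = 0.33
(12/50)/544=3/6800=0.00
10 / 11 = 0.91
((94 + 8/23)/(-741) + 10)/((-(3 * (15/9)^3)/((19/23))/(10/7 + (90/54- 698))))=491083636/1203475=408.05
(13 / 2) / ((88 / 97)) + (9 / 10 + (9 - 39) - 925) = -833303 / 880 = -946.94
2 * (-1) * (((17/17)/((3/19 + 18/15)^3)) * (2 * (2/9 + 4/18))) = -13718000/19320201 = -0.71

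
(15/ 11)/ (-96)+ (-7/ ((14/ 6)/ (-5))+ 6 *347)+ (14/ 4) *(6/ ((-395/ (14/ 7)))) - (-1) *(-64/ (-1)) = 300448681/ 139040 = 2160.88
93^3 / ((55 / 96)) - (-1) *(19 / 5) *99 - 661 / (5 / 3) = 15443430 / 11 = 1403948.18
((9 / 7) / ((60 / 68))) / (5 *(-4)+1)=-0.08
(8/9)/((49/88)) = 704/441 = 1.60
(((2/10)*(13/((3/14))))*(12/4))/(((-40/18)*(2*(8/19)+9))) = -1.66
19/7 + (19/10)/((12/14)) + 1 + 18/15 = 599/84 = 7.13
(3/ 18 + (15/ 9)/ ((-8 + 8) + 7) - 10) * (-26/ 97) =5239/ 2037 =2.57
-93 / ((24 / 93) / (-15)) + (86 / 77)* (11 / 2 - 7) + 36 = 3351009 / 616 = 5439.95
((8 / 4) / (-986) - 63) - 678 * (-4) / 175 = -4098484 / 86275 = -47.50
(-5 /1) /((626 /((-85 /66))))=425 /41316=0.01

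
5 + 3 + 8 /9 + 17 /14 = 1273 /126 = 10.10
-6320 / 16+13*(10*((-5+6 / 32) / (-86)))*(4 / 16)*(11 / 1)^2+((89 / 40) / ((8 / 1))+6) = -580197 / 3440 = -168.66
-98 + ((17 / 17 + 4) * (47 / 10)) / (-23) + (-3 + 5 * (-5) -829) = -43977 / 46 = -956.02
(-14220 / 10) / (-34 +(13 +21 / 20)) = 9480 / 133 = 71.28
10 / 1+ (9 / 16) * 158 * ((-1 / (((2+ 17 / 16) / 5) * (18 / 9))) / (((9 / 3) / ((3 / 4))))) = -1595 / 196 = -8.14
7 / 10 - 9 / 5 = -11 / 10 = -1.10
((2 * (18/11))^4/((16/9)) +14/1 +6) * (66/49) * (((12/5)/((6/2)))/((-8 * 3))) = -1237604/326095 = -3.80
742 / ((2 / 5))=1855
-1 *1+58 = 57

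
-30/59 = -0.51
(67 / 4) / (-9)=-67 / 36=-1.86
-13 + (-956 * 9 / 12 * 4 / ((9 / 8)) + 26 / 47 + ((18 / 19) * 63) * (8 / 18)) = -6791945 / 2679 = -2535.25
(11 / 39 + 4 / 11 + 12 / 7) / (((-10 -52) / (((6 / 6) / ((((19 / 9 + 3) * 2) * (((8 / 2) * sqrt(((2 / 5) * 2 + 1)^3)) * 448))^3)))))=-0.00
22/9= 2.44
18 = 18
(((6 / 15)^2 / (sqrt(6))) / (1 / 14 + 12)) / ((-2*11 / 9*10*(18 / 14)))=-49*sqrt(6) / 697125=-0.00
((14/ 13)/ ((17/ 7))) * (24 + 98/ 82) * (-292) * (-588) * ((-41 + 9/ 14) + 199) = 2757446516496/ 9061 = 304320330.70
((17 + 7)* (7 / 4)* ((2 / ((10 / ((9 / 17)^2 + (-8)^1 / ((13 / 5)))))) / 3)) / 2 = -73549 / 18785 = -3.92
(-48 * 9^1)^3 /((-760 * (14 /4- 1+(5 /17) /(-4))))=228427776 /5225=43718.23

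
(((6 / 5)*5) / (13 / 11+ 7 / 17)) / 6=187 / 298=0.63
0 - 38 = -38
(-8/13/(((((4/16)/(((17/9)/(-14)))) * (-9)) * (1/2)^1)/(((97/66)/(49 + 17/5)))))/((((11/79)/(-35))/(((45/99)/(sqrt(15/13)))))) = 0.22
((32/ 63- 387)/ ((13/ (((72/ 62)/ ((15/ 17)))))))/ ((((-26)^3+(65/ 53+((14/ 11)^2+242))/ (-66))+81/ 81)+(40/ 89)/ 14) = 1599265680056/ 718474110799385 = 0.00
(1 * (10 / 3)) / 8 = 5 / 12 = 0.42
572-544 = 28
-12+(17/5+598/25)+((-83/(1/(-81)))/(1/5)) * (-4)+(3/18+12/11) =-221831647/1650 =-134443.42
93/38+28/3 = 11.78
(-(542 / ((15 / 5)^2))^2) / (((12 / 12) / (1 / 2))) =-146882 / 81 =-1813.36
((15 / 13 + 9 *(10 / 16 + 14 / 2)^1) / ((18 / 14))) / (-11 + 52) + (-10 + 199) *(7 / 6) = 69209 / 312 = 221.82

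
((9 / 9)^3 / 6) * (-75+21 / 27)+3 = -253 / 27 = -9.37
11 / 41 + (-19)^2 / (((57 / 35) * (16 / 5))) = 136853 / 1968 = 69.54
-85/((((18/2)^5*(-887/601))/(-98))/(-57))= 95120270/17458821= 5.45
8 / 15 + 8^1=128 / 15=8.53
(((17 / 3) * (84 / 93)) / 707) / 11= 0.00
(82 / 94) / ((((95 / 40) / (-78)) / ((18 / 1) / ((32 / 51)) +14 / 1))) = -1092117 / 893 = -1222.98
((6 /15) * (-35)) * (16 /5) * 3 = -672 /5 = -134.40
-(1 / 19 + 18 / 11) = -1.69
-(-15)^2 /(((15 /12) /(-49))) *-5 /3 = -14700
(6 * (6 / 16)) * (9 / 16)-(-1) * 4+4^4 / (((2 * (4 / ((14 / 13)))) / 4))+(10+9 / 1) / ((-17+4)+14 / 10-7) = 10994377 / 77376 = 142.09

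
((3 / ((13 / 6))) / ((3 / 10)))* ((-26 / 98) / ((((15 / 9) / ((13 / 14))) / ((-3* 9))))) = 6318 / 343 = 18.42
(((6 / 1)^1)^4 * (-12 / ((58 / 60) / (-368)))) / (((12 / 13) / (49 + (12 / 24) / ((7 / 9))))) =64635667200 / 203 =318402301.48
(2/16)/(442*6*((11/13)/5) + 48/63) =105/377632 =0.00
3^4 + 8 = 89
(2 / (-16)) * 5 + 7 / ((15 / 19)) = 989 / 120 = 8.24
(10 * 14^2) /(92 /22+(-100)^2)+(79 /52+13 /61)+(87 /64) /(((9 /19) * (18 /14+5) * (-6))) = 1365470581139 /737227206144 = 1.85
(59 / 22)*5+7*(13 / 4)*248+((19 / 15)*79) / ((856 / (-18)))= 133078797 / 23540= 5653.30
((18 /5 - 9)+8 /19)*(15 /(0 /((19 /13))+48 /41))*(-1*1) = 19393 /304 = 63.79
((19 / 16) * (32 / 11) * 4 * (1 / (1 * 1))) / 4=38 / 11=3.45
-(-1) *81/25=81/25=3.24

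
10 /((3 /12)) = 40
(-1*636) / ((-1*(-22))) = -318 / 11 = -28.91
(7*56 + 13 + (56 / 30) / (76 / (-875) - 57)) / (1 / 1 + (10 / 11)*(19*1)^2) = 60685565 / 49328883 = 1.23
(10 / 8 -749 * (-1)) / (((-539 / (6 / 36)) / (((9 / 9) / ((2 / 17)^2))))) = -867289 / 51744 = -16.76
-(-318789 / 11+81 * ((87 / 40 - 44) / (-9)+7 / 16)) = 25140681 / 880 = 28568.96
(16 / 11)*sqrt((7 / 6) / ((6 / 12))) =16*sqrt(21) / 33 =2.22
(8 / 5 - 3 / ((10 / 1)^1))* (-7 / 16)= -91 / 160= -0.57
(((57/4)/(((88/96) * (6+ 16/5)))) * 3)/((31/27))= 69255/15686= 4.42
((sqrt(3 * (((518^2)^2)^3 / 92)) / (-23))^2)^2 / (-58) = -39174797931840962861211356450572468016250942038768867966320115712 / 4293040781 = -9125186535664768673720026000000000000000000000000000000.00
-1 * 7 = -7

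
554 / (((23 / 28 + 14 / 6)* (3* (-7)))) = -2216 / 265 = -8.36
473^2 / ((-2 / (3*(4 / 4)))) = -671187 / 2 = -335593.50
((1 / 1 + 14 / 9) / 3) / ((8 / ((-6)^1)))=-23 / 36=-0.64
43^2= 1849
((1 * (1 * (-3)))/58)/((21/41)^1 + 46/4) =-0.00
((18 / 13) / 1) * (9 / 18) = 9 / 13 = 0.69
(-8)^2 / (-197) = -64 / 197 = -0.32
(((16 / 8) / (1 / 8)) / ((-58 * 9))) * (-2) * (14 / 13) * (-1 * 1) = -224 / 3393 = -0.07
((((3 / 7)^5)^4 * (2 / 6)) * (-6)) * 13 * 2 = -181312788852 / 79792266297612001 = -0.00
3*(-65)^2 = 12675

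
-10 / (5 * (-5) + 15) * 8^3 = 512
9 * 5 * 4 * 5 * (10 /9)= 1000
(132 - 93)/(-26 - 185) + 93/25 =18648/5275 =3.54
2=2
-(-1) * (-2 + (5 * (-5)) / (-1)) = 23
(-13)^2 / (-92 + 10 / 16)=-1352 / 731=-1.85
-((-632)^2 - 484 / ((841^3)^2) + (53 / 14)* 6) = -989311068319958533200819 / 2476703482438283287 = -399446.71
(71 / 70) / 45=71 / 3150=0.02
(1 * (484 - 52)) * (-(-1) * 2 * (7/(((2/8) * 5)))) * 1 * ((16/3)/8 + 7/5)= 9999.36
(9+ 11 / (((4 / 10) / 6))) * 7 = 1218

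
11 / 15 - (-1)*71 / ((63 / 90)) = 10727 / 105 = 102.16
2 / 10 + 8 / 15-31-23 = -53.27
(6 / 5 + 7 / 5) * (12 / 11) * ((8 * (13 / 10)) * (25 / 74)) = 4056 / 407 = 9.97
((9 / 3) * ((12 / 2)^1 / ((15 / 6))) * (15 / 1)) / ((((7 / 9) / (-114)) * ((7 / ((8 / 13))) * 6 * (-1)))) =147744 / 637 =231.94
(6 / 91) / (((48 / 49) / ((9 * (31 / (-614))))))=-1953 / 63856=-0.03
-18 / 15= -6 / 5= -1.20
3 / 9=1 / 3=0.33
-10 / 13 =-0.77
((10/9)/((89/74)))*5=3700/801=4.62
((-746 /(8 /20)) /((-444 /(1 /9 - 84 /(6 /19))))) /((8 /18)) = -4462945 /1776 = -2512.92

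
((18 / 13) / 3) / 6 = 1 / 13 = 0.08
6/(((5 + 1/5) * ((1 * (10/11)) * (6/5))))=55/52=1.06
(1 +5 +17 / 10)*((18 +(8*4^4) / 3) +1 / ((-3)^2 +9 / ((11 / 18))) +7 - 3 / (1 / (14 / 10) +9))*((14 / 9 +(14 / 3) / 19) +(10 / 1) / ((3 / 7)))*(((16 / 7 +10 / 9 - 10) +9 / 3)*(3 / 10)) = -147990.09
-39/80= -0.49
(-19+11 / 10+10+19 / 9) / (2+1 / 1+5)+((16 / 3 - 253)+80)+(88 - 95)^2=-85961 / 720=-119.39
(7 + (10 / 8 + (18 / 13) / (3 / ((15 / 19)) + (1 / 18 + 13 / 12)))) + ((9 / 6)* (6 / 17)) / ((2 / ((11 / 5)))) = 35807271 / 3929380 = 9.11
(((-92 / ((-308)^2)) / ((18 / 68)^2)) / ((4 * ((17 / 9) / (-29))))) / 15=11339 / 3201660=0.00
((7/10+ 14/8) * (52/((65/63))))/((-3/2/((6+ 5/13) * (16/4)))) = -683256/325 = -2102.33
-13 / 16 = -0.81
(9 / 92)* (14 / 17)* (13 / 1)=819 / 782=1.05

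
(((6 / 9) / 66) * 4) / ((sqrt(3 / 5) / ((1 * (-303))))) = -404 * sqrt(15) / 99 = -15.80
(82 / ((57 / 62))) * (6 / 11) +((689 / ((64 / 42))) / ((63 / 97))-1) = 14924161 / 20064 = 743.83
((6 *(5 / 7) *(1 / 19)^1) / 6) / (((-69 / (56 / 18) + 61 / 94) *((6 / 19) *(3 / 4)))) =-1880 / 254997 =-0.01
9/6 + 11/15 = 67/30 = 2.23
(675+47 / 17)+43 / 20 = 231171 / 340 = 679.91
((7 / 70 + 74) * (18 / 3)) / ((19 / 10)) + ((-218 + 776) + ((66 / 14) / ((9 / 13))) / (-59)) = 981145 / 1239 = 791.88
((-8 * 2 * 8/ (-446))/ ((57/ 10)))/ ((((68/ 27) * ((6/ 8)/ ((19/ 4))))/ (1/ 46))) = 0.00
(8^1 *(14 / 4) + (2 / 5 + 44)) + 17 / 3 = 1171 / 15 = 78.07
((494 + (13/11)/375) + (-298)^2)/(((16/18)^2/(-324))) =-805590773181/22000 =-36617762.42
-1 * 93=-93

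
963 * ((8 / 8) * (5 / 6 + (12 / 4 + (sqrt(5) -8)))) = -8025 / 2 + 963 * sqrt(5) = -1859.17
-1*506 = -506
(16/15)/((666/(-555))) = -8/9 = -0.89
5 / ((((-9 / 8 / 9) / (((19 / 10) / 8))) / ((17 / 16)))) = -323 / 32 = -10.09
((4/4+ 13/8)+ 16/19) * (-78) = -20553/76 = -270.43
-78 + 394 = 316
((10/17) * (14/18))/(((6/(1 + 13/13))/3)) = 70/153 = 0.46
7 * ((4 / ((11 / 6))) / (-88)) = -21 / 121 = -0.17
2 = 2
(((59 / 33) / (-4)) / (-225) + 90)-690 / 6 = -742441 / 29700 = -25.00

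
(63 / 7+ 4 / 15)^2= 19321 / 225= 85.87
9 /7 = 1.29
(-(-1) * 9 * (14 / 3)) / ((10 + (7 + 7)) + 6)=7 / 5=1.40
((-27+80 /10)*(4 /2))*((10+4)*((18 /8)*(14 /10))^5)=-131994060219 /800000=-164992.58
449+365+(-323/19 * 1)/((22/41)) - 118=14615/22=664.32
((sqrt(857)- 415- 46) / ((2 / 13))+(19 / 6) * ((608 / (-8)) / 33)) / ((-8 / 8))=594751 / 198- 13 * sqrt(857) / 2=2813.51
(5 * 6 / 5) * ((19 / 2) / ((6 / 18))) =171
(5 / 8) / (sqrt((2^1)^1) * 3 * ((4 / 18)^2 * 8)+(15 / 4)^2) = 1640250 / 36381337 - 138240 * sqrt(2) / 36381337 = 0.04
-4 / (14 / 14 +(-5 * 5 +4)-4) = 1 / 6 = 0.17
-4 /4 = -1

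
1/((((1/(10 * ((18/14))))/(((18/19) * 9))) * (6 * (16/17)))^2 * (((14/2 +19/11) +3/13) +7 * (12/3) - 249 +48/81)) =-1647214665525/924249966976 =-1.78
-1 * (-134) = 134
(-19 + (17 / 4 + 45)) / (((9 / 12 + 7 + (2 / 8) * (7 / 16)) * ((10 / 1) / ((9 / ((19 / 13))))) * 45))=12584 / 238925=0.05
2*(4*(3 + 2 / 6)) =80 / 3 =26.67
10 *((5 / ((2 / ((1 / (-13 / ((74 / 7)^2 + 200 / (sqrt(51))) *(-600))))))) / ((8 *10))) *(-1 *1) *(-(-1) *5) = -1369 / 61152 - 25 *sqrt(51) / 31824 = -0.03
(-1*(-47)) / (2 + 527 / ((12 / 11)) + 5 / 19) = 10716 / 110659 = 0.10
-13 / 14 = -0.93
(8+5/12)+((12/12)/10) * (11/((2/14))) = 967/60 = 16.12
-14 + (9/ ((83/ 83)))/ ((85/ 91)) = -371/ 85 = -4.36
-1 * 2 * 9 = -18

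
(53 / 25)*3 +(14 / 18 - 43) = -8069 / 225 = -35.86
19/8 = 2.38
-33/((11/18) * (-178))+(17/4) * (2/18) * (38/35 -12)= -271973/56070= -4.85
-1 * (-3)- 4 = -1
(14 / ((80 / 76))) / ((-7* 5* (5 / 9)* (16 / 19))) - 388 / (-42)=707771 / 84000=8.43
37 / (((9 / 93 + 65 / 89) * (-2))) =-102083 / 4564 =-22.37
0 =0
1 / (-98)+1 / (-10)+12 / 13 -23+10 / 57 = -3996112 / 181545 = -22.01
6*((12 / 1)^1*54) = 3888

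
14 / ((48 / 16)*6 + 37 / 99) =1386 / 1819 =0.76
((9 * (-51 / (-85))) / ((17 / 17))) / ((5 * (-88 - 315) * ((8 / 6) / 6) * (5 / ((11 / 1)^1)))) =-2673 / 100750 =-0.03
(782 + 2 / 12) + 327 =6655 / 6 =1109.17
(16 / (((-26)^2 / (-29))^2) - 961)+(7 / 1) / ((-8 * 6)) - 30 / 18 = -439968749 / 456976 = -962.78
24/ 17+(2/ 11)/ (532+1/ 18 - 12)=2471916/ 1750507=1.41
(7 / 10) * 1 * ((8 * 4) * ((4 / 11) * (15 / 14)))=96 / 11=8.73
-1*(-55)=55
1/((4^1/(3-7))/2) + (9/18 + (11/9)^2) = -1/162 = -0.01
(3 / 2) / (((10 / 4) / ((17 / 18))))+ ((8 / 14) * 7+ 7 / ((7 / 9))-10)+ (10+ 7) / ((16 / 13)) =4171 / 240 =17.38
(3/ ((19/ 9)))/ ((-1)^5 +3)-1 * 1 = -11/ 38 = -0.29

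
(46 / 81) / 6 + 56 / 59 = 14965 / 14337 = 1.04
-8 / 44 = -0.18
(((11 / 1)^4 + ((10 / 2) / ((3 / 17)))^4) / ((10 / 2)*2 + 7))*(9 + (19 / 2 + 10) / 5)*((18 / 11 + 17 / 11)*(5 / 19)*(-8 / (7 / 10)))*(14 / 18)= -3213870069200 / 863379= -3722432.52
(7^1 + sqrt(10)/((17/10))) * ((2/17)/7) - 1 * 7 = -117/17 + 20 * sqrt(10)/2023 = -6.85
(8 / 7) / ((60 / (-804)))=-536 / 35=-15.31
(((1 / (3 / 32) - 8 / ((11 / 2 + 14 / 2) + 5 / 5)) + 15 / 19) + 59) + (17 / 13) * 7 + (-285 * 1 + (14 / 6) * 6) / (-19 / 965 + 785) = 132478873589 / 1683935838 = 78.67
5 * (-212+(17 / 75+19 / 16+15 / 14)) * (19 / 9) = -33438499 / 15120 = -2211.54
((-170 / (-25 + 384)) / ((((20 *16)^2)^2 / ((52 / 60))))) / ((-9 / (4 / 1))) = 221 / 12704808960000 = 0.00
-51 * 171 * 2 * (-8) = 139536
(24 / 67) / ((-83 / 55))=-1320 / 5561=-0.24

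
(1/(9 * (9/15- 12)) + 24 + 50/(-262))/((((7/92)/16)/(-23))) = -54149015552/470421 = -115107.56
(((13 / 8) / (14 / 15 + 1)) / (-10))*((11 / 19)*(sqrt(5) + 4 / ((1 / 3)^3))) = -11583 / 2204 - 429*sqrt(5) / 8816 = -5.36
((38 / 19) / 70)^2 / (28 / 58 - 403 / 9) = -261 / 14162225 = -0.00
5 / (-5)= -1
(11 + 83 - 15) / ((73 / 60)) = 4740 / 73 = 64.93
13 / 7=1.86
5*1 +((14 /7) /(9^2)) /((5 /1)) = 2027 /405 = 5.00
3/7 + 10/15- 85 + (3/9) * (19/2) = -3391/42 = -80.74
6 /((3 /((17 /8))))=4.25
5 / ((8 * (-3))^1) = -5 / 24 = -0.21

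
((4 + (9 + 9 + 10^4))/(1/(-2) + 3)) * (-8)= -160352/5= -32070.40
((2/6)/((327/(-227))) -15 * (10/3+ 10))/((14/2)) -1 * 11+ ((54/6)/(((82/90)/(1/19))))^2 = -23416078007/595311021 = -39.33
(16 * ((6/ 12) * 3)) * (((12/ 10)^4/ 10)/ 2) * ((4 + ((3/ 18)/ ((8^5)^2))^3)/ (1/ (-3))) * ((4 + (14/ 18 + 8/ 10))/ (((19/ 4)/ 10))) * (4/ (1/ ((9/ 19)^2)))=-65236904769139084028380853198450241/ 207300554918418537732741529600000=-314.70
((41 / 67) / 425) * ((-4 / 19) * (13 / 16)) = -533 / 2164100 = -0.00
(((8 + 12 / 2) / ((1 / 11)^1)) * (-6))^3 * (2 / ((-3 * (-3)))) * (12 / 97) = -2103704064 / 97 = -21687670.76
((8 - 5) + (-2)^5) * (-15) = 435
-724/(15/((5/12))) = -181/9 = -20.11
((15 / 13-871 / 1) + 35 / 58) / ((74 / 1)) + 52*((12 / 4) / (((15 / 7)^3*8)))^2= -3296673945787 / 282467250000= -11.67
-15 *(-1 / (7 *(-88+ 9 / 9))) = -0.02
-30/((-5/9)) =54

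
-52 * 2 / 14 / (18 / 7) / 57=-26 / 513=-0.05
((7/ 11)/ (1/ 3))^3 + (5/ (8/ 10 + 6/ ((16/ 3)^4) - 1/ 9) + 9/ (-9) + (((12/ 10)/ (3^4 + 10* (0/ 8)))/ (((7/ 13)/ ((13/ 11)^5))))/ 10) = 10270431941315837/ 781316488069425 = 13.15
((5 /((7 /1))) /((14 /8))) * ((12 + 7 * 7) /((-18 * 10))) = -61 /441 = -0.14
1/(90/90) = 1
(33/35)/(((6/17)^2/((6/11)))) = 289/70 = 4.13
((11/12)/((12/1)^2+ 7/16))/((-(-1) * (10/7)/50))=1540/6933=0.22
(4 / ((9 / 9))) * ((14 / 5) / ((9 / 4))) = 224 / 45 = 4.98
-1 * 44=-44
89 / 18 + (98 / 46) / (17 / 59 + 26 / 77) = 9826547 / 1177002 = 8.35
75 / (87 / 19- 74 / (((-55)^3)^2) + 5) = 13148304296875 / 1679292197448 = 7.83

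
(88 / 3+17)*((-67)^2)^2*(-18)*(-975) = 16385884041150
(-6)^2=36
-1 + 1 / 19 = -18 / 19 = -0.95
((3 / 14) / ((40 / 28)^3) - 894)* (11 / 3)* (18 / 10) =-58999149 / 10000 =-5899.91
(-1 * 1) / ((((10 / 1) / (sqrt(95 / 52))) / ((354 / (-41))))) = 1.17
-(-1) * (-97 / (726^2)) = -97 / 527076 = -0.00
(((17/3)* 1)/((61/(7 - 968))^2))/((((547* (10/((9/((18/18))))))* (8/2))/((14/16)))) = 329696997/651323840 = 0.51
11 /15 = 0.73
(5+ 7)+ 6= 18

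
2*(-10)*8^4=-81920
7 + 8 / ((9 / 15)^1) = 20.33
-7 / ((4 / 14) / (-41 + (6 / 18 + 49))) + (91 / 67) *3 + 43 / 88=-3530585 / 17688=-199.60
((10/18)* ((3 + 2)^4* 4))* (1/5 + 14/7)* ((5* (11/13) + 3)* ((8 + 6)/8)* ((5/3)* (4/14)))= 6462500/351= 18411.68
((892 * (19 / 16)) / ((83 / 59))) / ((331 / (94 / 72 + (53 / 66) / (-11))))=1342158727 / 478689552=2.80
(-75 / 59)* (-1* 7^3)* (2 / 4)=25725 / 118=218.01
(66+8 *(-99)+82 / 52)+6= -18679 / 26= -718.42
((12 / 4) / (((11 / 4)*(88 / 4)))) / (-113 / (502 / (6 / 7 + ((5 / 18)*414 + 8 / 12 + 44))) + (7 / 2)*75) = 15813 / 72187148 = 0.00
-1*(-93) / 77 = 93 / 77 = 1.21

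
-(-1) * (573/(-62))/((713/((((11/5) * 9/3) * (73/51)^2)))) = -11196229/63877670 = -0.18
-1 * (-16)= 16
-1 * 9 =-9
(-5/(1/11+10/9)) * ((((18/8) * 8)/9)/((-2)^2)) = -495/238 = -2.08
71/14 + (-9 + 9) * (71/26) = 71/14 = 5.07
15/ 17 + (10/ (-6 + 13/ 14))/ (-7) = 1405/ 1207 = 1.16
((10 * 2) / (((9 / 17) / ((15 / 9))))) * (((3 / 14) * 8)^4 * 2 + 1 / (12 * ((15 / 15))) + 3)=249262925 / 194481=1281.68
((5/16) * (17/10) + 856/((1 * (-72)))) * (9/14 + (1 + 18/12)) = -35981/1008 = -35.70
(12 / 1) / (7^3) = 12 / 343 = 0.03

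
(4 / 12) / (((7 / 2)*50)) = 0.00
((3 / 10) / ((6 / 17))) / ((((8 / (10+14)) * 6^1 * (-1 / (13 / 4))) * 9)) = -221 / 1440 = -0.15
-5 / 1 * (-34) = 170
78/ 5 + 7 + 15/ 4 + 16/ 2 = 687/ 20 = 34.35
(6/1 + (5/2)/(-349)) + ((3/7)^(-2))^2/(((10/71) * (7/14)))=120682873/282690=426.91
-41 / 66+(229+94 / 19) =292591 / 1254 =233.33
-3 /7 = -0.43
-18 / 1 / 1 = -18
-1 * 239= -239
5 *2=10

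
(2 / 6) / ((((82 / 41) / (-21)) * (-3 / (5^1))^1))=35 / 6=5.83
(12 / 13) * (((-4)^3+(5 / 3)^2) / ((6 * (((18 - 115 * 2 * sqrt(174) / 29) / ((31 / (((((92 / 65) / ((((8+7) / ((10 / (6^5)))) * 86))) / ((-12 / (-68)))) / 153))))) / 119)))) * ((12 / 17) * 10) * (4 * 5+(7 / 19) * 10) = 111211058442960000 / 590341+2130480046800000 * sqrt(174) / 25667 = 1283290815205.48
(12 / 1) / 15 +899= 4499 / 5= 899.80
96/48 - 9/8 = 7/8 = 0.88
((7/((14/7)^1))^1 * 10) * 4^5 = 35840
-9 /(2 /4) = -18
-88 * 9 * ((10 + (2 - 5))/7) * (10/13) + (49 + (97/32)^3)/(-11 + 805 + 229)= -88486280305/145260544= -609.16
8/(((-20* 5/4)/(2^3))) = -64/25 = -2.56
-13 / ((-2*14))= 0.46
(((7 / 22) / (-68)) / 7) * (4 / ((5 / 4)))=-2 / 935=-0.00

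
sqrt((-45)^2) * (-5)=-225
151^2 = 22801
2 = 2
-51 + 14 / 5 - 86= -671 / 5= -134.20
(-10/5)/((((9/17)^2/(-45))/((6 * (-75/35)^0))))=5780/3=1926.67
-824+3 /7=-5765 /7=-823.57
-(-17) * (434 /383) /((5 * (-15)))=-7378 /28725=-0.26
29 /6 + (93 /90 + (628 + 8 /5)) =9532 /15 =635.47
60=60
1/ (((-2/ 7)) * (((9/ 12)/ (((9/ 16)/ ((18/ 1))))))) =-7/ 48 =-0.15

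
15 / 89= 0.17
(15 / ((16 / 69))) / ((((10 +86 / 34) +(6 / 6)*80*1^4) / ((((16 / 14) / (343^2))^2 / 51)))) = 1380 / 1066844893591477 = 0.00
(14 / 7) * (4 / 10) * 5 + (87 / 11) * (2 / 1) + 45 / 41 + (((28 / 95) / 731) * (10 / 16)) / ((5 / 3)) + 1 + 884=56746018991 / 62639390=905.92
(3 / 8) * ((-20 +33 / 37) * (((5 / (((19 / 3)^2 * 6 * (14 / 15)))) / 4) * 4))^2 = 1549276875 / 22836409472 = 0.07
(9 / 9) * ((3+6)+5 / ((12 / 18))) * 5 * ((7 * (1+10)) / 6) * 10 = 21175 / 2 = 10587.50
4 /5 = 0.80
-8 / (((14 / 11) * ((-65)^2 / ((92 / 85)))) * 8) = -506 / 2513875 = -0.00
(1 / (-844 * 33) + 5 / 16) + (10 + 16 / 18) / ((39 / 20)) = 76859447 / 13034736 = 5.90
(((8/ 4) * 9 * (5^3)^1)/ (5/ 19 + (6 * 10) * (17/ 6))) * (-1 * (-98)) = 837900/ 647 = 1295.05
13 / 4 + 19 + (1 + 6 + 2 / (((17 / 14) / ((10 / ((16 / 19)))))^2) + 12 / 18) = 221.19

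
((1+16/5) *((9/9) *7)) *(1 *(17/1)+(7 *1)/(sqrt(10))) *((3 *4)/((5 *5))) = 6174 *sqrt(10)/625+29988/125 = 271.14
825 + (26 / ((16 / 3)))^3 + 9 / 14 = 3374337 / 3584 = 941.50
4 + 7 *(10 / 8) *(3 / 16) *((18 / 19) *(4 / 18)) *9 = 2161 / 304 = 7.11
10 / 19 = 0.53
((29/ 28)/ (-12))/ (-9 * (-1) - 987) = 29/ 328608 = 0.00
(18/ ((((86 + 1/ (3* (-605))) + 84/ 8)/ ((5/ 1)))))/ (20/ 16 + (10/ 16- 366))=-871200/ 340134503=-0.00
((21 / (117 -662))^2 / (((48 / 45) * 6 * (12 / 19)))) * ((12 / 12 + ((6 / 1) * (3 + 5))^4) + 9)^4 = 138616211026559873496478163673 / 475240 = 291676228908677454541869.70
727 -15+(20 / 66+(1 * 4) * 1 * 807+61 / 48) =693717 / 176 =3941.57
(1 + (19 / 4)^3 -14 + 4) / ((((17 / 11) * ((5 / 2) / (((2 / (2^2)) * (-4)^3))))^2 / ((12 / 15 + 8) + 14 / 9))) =22673487232 / 325125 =69737.75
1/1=1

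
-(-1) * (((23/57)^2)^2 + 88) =929207929/10556001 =88.03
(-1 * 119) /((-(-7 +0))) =-17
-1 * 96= -96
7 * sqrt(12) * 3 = 42 * sqrt(3) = 72.75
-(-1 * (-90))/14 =-45/7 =-6.43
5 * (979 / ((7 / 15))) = 73425 / 7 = 10489.29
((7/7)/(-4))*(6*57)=-171/2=-85.50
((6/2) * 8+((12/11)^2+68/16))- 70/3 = 8867/1452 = 6.11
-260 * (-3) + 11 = 791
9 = 9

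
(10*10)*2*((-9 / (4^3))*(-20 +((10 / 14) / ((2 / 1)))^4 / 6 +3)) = 293835525 / 614656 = 478.05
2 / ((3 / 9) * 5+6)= 6 / 23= 0.26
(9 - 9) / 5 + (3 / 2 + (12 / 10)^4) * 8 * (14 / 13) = 250152 / 8125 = 30.79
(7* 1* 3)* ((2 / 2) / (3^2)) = 7 / 3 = 2.33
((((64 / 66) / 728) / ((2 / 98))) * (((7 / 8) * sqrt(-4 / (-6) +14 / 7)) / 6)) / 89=49 * sqrt(6) / 687258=0.00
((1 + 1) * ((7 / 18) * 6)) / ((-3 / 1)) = -14 / 9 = -1.56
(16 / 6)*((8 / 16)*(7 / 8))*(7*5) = 245 / 6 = 40.83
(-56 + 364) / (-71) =-308 / 71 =-4.34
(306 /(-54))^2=289 /9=32.11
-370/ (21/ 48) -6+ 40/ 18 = -53518/ 63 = -849.49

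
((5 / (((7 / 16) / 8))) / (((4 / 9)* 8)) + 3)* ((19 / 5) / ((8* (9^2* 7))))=0.02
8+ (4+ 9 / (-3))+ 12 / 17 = 165 / 17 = 9.71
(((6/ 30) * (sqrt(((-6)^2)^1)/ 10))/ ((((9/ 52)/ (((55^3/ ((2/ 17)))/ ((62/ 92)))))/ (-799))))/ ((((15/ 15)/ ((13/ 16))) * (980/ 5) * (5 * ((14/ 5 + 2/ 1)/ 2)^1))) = -401585.52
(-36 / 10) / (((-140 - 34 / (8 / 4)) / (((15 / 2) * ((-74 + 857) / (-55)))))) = -21141 / 8635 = -2.45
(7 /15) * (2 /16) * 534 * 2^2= 623 /5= 124.60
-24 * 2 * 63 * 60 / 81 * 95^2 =-20216000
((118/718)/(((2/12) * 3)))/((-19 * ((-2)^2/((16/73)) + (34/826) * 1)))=-194936/206110157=-0.00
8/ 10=4/ 5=0.80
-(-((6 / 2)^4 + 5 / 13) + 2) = 1032 / 13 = 79.38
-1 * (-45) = 45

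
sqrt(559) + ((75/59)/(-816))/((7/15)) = -375/112336 + sqrt(559) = 23.64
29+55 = 84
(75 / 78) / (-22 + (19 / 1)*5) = 0.01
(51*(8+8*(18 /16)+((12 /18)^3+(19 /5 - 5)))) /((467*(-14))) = -36941 /294210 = -0.13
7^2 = 49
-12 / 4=-3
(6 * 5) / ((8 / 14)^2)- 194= -817 / 8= -102.12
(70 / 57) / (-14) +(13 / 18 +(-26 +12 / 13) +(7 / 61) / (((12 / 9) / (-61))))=-264025 / 8892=-29.69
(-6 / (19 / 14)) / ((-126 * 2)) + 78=4447 / 57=78.02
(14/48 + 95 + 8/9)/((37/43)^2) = 12804325/98568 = 129.90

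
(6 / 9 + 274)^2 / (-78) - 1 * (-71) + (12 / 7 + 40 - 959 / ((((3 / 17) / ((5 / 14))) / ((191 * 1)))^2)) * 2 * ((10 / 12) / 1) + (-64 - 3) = -238822360.78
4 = 4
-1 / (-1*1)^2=-1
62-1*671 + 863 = 254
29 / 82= 0.35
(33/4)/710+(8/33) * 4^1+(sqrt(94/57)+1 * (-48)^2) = sqrt(5358)/57+216022849/93720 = 2306.27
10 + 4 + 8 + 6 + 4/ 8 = 57/ 2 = 28.50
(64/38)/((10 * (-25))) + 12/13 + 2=90042/30875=2.92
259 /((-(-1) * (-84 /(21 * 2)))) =-259 /2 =-129.50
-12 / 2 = -6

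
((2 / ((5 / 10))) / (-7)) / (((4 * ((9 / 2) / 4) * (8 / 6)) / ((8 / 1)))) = -16 / 21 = -0.76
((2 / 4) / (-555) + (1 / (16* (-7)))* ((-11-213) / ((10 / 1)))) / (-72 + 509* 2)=221 / 1050060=0.00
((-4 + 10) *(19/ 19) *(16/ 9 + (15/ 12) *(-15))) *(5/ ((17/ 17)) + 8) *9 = -23829/ 2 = -11914.50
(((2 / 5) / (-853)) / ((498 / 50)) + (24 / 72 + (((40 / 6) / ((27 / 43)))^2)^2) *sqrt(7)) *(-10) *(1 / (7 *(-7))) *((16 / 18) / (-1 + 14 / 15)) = 4000 / 31222359 -31258429080400 *sqrt(7) / 903981141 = -91486.45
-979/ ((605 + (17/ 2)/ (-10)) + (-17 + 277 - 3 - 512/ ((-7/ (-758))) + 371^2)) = -137060/ 11628381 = -0.01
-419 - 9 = -428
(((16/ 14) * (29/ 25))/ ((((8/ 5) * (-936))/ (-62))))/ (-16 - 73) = -899/ 1457820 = -0.00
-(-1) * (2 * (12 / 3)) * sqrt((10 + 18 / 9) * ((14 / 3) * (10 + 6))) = 64 * sqrt(14) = 239.47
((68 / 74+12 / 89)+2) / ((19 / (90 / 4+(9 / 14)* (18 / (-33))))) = 17150508 / 4817659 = 3.56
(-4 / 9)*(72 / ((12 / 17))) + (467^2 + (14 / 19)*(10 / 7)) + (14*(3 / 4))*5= 24863083 / 114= 218097.22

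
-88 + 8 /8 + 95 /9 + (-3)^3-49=-1372 /9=-152.44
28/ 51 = 0.55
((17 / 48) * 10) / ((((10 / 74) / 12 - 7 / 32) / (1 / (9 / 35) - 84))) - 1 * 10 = 9003850 / 6633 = 1357.43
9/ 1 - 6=3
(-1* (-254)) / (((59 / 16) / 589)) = 2393696 / 59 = 40571.12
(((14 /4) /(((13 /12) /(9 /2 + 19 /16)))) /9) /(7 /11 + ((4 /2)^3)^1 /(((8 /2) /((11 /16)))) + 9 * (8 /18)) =539 /1587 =0.34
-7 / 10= -0.70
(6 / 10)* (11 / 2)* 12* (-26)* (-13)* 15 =200772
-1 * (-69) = 69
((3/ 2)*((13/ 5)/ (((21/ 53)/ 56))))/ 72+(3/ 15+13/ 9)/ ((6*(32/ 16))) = 1052/ 135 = 7.79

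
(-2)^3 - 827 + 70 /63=-833.89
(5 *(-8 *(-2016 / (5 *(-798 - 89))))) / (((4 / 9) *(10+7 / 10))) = -362880 / 94909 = -3.82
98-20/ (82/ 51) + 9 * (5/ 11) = 40433/ 451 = 89.65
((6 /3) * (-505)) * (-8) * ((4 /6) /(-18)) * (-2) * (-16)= -258560 /27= -9576.30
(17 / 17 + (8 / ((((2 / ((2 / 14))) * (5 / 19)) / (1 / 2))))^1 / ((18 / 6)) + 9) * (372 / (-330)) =-67456 / 5775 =-11.68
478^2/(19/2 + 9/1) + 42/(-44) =10052519/814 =12349.53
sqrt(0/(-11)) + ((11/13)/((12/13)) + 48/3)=203/12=16.92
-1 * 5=-5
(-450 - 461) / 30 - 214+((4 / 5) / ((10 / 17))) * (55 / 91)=-664877 / 2730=-243.54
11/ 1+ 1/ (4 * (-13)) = 10.98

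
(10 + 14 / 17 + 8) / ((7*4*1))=80 / 119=0.67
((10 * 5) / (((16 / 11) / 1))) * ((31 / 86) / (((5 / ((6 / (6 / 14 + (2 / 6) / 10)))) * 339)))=179025 / 1885292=0.09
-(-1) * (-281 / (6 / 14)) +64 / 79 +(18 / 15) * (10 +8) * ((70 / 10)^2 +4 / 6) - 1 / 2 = 989341 / 2370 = 417.44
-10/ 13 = -0.77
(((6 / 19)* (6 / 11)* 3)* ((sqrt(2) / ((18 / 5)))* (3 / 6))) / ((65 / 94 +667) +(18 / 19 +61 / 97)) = 136770* sqrt(2) / 1275398069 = 0.00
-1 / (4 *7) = -1 / 28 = -0.04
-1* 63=-63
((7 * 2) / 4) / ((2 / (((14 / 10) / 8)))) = 49 / 160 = 0.31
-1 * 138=-138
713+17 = 730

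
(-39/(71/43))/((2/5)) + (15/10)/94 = -787977/13348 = -59.03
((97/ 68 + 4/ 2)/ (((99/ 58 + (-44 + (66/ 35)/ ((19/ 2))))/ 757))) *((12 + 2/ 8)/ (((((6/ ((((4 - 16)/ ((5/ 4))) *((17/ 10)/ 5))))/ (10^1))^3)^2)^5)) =-2486141609098210759915969098293846643881786899632148444362837369529827328/ 281647795363770825360916205681860446929931640625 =-8827129663440676028293876.00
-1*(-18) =18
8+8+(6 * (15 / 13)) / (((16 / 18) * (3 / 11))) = 2317 / 52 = 44.56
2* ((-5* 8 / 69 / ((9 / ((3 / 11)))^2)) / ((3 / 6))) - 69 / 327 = -1745683 / 8190369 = -0.21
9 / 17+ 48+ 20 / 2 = 58.53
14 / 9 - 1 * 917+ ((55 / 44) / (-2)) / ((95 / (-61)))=-1251779 / 1368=-915.04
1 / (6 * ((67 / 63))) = 21 / 134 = 0.16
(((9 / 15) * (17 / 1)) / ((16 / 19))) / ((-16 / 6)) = -2907 / 640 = -4.54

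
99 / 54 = 11 / 6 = 1.83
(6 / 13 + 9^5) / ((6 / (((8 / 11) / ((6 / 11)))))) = 511762 / 39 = 13122.10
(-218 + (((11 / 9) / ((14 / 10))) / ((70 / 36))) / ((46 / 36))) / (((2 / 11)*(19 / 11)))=-781055 / 1127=-693.04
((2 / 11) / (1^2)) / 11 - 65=-7863 / 121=-64.98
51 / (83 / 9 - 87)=-459 / 700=-0.66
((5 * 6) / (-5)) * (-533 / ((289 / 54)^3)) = 503569872 / 24137569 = 20.86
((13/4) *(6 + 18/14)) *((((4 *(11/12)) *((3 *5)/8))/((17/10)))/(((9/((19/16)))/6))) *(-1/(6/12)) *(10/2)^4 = -42453125/448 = -94761.44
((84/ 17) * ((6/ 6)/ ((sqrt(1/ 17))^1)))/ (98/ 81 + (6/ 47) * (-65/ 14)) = 2238516 * sqrt(17)/ 279599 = 33.01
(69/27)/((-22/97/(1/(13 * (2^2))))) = -2231/10296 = -0.22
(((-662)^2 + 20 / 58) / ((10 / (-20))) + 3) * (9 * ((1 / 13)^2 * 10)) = -2287627650 / 4901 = -466767.53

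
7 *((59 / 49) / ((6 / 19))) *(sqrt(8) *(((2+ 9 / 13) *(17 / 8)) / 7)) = 95285 *sqrt(2) / 2184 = 61.70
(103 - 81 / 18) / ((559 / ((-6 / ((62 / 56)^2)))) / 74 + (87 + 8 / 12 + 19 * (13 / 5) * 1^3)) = 171437280 / 235875797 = 0.73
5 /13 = 0.38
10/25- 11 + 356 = 1727/5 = 345.40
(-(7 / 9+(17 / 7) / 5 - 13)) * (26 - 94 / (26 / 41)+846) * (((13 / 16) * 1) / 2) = 34785073 / 10080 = 3450.90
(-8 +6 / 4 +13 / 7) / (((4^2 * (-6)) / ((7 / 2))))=65 / 384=0.17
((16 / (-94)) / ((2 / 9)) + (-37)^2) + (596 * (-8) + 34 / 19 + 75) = -3322.98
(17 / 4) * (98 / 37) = 833 / 74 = 11.26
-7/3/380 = -7/1140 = -0.01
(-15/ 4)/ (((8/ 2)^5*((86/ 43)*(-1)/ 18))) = 0.03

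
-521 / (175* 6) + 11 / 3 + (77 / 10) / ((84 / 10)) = 2861 / 700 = 4.09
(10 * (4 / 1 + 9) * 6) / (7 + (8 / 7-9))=-910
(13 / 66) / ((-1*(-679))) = 13 / 44814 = 0.00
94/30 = 47/15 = 3.13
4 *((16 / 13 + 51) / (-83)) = -2716 / 1079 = -2.52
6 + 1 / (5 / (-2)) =28 / 5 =5.60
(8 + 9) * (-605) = -10285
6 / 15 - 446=-2228 / 5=-445.60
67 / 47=1.43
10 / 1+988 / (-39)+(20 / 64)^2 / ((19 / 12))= -55711 / 3648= -15.27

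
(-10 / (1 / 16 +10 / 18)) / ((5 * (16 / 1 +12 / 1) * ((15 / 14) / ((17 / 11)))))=-816 / 4895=-0.17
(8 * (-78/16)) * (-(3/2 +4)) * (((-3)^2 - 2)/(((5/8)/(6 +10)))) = 192192/5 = 38438.40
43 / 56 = 0.77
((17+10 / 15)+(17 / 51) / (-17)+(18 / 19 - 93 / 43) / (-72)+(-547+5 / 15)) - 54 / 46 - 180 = -1814910377 / 2555576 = -710.18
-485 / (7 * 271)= -485 / 1897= -0.26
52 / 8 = 13 / 2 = 6.50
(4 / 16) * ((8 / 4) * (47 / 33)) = 47 / 66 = 0.71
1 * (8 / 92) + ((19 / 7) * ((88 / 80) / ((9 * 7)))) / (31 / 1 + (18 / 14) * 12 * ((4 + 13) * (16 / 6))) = 0.09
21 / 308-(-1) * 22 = 971 / 44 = 22.07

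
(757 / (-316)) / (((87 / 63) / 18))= -31.23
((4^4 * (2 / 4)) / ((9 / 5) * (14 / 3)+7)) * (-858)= -49920 / 7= -7131.43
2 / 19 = 0.11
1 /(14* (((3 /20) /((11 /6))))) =55 /63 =0.87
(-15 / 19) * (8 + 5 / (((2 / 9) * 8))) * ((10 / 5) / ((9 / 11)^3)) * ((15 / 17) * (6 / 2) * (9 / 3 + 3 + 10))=-11513150 / 8721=-1320.16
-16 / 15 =-1.07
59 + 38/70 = 2084/35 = 59.54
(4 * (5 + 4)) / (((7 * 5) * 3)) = 12 / 35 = 0.34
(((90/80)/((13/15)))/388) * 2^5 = 135/1261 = 0.11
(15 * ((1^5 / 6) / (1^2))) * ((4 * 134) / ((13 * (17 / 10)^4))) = 13400000 / 1085773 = 12.34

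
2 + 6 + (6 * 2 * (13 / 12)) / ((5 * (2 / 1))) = 93 / 10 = 9.30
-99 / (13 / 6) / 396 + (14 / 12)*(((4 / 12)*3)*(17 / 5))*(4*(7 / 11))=42821 / 4290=9.98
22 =22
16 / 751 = 0.02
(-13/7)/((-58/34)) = 221/203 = 1.09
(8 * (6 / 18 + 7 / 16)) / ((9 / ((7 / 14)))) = 37 / 108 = 0.34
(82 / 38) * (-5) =-205 / 19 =-10.79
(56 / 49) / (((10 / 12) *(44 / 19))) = 228 / 385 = 0.59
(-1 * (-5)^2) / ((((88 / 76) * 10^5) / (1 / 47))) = -19 / 4136000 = -0.00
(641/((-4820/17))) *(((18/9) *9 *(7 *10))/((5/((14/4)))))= -4805577/2410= -1994.02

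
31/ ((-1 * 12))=-2.58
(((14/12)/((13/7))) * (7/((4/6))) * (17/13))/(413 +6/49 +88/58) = 487403/23429484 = 0.02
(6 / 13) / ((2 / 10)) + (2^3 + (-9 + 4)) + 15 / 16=6.25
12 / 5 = 2.40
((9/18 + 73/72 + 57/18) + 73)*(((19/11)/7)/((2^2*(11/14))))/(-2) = -106267/34848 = -3.05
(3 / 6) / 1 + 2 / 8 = 3 / 4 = 0.75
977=977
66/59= 1.12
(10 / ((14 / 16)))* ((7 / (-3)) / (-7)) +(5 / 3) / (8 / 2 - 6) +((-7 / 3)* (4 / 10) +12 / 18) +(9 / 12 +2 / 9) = 4639 / 1260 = 3.68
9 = 9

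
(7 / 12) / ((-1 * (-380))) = 7 / 4560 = 0.00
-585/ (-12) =195/ 4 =48.75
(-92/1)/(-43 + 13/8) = 736/331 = 2.22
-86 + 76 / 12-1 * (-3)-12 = -266 / 3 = -88.67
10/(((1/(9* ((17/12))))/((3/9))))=85/2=42.50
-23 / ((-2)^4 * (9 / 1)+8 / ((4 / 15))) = -23 / 174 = -0.13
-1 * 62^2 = -3844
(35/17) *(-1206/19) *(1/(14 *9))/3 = -0.35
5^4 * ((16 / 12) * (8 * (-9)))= -60000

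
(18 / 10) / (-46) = -9 / 230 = -0.04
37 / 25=1.48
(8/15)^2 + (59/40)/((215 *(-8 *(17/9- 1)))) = 280849/990720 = 0.28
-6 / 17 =-0.35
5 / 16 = 0.31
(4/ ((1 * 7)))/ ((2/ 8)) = 2.29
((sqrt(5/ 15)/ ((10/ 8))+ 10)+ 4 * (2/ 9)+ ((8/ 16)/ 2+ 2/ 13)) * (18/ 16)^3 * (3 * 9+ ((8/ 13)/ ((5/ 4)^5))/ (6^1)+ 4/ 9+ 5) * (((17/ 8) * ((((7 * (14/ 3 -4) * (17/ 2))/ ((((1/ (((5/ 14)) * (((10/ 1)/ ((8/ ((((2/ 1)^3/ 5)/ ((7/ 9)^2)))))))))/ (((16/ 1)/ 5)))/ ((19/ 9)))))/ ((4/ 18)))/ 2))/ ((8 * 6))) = 17131.83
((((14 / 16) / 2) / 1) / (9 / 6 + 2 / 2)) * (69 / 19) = 483 / 760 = 0.64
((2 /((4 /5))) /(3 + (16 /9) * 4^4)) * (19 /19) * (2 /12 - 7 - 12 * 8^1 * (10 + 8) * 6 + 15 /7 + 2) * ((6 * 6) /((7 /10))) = -588018150 /202027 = -2910.59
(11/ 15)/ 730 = 11/ 10950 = 0.00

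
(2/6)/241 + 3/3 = 724/723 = 1.00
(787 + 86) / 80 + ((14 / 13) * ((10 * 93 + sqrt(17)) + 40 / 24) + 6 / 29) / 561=14 * sqrt(17) / 7293 + 49593151 / 3904560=12.71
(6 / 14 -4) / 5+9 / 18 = -0.21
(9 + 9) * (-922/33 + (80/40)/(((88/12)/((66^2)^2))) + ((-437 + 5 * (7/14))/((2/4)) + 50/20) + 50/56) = 14342423505/154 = 93132620.16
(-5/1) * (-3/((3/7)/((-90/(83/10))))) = -31500/83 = -379.52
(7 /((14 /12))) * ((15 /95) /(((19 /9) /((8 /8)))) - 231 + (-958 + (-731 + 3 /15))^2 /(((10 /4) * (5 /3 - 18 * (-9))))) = 895930770456 /22156375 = 40436.70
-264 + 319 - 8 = 47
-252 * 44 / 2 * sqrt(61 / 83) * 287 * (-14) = 19096730.77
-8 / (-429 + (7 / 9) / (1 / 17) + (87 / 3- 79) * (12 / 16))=144 / 8159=0.02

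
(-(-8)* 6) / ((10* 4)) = 6 / 5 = 1.20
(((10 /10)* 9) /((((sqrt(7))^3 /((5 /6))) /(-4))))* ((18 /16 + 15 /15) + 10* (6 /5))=-22.88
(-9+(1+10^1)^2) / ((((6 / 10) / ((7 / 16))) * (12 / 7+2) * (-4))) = -1715 / 312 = -5.50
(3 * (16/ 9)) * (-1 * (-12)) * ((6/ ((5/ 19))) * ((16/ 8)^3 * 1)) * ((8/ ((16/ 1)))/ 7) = 29184/ 35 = 833.83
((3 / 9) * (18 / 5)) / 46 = 3 / 115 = 0.03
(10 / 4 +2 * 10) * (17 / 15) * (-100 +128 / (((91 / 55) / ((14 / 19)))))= -270810 / 247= -1096.40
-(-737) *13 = 9581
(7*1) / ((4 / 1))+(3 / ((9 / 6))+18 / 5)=147 / 20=7.35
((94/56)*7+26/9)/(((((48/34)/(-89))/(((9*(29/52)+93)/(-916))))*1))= 1354699349/13718016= 98.75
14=14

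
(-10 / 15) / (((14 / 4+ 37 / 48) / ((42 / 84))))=-16 / 205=-0.08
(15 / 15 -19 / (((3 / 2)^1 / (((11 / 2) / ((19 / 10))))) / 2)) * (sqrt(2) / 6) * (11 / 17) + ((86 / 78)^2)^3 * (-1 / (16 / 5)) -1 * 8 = -2387 * sqrt(2) / 306 -482006016653 / 56299900176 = -19.59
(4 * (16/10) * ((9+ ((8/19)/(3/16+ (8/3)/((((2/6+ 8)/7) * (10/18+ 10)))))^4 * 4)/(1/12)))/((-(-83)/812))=77034262510485104387584/7362809608794628005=10462.62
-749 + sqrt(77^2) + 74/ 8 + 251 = -1647/ 4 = -411.75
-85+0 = -85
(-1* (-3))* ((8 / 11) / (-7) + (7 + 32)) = 8985 / 77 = 116.69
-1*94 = -94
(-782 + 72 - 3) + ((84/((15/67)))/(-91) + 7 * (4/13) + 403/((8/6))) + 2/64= -858391/2080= -412.69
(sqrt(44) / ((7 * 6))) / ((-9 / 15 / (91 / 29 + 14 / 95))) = -431 * sqrt(11) / 1653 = -0.86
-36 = -36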